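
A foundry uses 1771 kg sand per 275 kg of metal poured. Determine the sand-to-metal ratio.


Formula: Sand-to-Metal Ratio = W_sand / W_metal
Ratio = 1771 kg / 275 kg = 6.4400

6.4400


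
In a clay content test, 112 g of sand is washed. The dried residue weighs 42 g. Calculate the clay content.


Formula: Clay% = (W_total - W_washed) / W_total * 100
Clay mass = 112 - 42 = 70 g
Clay% = 70 / 112 * 100 = 62.5000%


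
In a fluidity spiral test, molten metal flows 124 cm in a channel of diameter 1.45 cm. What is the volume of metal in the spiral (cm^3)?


Formula: V = pi * (d/2)^2 * L  (cylinder volume)
Radius = 1.45/2 = 0.725 cm
V = pi * 0.725^2 * 124 = 204.7612 cm^3

Final answer: 204.7612 cm^3


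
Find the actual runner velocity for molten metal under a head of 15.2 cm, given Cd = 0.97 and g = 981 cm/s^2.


Formula: v = Cd * sqrt(2 * g * h)  (Torricelli with discharge coefficient)
2*g*h = 2 * 981 * 15.2 = 29822.4 cm^2/s^2
sqrt(29822.4) = 172.69163 cm/s
v = 0.97 * 172.69163 = 167.5109 cm/s

Answer: 167.5109 cm/s


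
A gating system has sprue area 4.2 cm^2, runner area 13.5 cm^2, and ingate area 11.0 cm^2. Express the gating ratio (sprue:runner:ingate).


Sprue:Runner:Ingate = 1 : 13.5/4.2 : 11.0/4.2 = 1:3.21:2.62

Final answer: 1:3.21:2.62


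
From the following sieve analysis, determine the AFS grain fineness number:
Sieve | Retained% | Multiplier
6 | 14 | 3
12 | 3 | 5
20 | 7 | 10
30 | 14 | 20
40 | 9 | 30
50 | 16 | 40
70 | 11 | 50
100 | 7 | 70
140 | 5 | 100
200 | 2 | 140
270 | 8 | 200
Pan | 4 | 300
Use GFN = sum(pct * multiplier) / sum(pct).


Formula: GFN = sum(pct * multiplier) / sum(pct)
sum(pct * multiplier) = 5937
sum(pct) = 100
GFN = 5937 / 100 = 59.37


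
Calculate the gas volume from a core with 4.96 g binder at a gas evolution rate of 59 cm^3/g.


Formula: V_gas = W_binder * gas_evolution_rate
V = 4.96 g * 59 cm^3/g = 292.6400 cm^3


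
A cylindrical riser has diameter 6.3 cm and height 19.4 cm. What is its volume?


Formula: V = pi * (D/2)^2 * H  (cylinder volume)
Radius = D/2 = 6.3/2 = 3.15 cm
V = pi * 3.15^2 * 19.4 = 604.7456 cm^3

Final answer: 604.7456 cm^3


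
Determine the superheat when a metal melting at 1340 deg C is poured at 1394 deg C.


Formula: Superheat = T_pour - T_melt
Superheat = 1394 - 1340 = 54 deg C


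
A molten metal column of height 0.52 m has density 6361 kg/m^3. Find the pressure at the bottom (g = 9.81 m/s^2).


Formula: P = rho * g * h
rho * g = 6361 * 9.81 = 62401.41 N/m^3
P = 62401.41 * 0.52 = 32448.7332 Pa

32448.7332 Pa


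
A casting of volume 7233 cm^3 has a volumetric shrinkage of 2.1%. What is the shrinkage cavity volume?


Formula: V_shrink = V_casting * shrinkage_pct / 100
V_shrink = 7233 cm^3 * 2.1 / 100 = 151.8930 cm^3

Final answer: 151.8930 cm^3


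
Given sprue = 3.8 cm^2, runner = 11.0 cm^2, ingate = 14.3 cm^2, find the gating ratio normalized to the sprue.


Sprue:Runner:Ingate = 1 : 11.0/3.8 : 14.3/3.8 = 1:2.89:3.76

Answer: 1:2.89:3.76


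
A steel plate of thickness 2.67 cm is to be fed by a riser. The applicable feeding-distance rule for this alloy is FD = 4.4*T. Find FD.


Formula: FD = 4.4 * T  (riser feeding-distance rule)
FD = 4.4 * 2.67 cm = 11.7480 cm

Answer: 11.7480 cm


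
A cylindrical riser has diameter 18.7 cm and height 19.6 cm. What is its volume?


Formula: V = pi * (D/2)^2 * H  (cylinder volume)
Radius = D/2 = 18.7/2 = 9.35 cm
V = pi * 9.35^2 * 19.6 = 5383.0593 cm^3

Final answer: 5383.0593 cm^3


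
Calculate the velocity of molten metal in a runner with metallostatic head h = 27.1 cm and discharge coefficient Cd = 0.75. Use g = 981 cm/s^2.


Formula: v = Cd * sqrt(2 * g * h)  (Torricelli with discharge coefficient)
2*g*h = 2 * 981 * 27.1 = 53170.2 cm^2/s^2
sqrt(53170.2) = 230.58664 cm/s
v = 0.75 * 230.58664 = 172.9400 cm/s

172.9400 cm/s


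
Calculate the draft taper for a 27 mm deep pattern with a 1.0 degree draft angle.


Formula: taper = depth * tan(draft_angle)
tan(1.0 deg) = 0.0174551
taper = 27 mm * 0.0174551 = 0.4713 mm


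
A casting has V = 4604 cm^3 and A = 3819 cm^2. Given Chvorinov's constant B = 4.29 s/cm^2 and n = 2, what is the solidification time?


Formula: t_s = B * (V/A)^n  (Chvorinov's rule, n=2)
Modulus M = V/A = 4604/3819 = 1.205551 cm
M^2 = 1.205551^2 = 1.453353 cm^2
t_s = 4.29 * 1.453353 = 6.2349 s

6.2349 s


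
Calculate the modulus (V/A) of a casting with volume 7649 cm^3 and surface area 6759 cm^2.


Formula: Casting Modulus M = V / A
M = 7649 cm^3 / 6759 cm^2 = 1.1317 cm

Final answer: 1.1317 cm


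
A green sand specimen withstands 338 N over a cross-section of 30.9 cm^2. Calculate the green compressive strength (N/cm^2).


Formula: Compressive Strength = Force / Area
Strength = 338 N / 30.9 cm^2 = 10.9385 N/cm^2

Final answer: 10.9385 N/cm^2


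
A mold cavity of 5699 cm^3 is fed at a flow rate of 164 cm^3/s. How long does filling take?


Formula: t_fill = V_mold / Q_flow
t = 5699 cm^3 / 164 cm^3/s = 34.7500 s

Final answer: 34.7500 s


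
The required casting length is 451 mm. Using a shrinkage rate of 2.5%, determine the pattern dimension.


Formula: L_pattern = L_casting * (1 + shrinkage_rate/100)
Shrinkage factor = 1 + 2.5/100 = 1.025
L_pattern = 451 mm * 1.025 = 462.2750 mm

Final answer: 462.2750 mm


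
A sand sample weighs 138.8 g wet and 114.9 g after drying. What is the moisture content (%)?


Formula: MC = (W_wet - W_dry) / W_wet * 100
Water mass = 138.8 - 114.9 = 23.9 g
MC = 23.9 / 138.8 * 100 = 17.2190%

Final answer: 17.2190%


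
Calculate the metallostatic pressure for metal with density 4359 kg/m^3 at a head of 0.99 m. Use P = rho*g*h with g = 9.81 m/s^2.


Formula: P = rho * g * h
rho * g = 4359 * 9.81 = 42761.79 N/m^3
P = 42761.79 * 0.99 = 42334.1721 Pa

42334.1721 Pa


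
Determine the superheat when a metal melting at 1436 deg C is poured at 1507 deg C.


Formula: Superheat = T_pour - T_melt
Superheat = 1507 - 1436 = 71 deg C

71 deg C


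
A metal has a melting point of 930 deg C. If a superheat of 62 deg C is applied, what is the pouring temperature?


Formula: T_pour = T_melt + Superheat
T_pour = 930 + 62 = 992 deg C

992 deg C


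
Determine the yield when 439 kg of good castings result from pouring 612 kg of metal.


Formula: Casting Yield = (W_good / W_total) * 100
Yield = (439 kg / 612 kg) * 100 = 71.7320%

71.7320%


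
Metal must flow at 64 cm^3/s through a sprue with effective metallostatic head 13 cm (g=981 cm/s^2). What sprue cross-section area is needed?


Formula: v = sqrt(2*g*h), A = Q/v
Velocity: v = sqrt(2 * 981 * 13) = sqrt(25506) = 159.7060 cm/s
Sprue area: A = Q / v = 64 / 159.7060 = 0.4007 cm^2


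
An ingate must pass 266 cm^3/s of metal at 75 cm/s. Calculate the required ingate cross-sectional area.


Formula: A_ingate = Q / v  (continuity equation)
A = 266 cm^3/s / 75 cm/s = 3.5467 cm^2

Final answer: 3.5467 cm^2


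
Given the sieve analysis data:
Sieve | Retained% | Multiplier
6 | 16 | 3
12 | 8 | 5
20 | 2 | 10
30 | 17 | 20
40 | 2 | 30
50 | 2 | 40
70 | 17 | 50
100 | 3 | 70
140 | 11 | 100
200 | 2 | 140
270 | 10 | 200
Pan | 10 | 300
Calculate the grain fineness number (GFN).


Formula: GFN = sum(pct * multiplier) / sum(pct)
sum(pct * multiplier) = 8028
sum(pct) = 100
GFN = 8028 / 100 = 80.28

Answer: 80.28


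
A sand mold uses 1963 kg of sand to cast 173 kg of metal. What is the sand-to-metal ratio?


Formula: Sand-to-Metal Ratio = W_sand / W_metal
Ratio = 1963 kg / 173 kg = 11.3468

Final answer: 11.3468


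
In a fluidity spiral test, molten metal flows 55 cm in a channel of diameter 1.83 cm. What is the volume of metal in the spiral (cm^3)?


Formula: V = pi * (d/2)^2 * L  (cylinder volume)
Radius = 1.83/2 = 0.915 cm
V = pi * 0.915^2 * 55 = 144.6621 cm^3

144.6621 cm^3


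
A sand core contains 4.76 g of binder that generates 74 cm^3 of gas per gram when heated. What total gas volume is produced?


Formula: V_gas = W_binder * gas_evolution_rate
V = 4.76 g * 74 cm^3/g = 352.2400 cm^3

352.2400 cm^3


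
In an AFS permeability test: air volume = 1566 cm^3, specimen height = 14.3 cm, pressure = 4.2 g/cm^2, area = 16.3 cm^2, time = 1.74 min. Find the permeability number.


Formula: Permeability Number P = (V * H) / (p * A * t)
Numerator: V * H = 1566 * 14.3 = 22393.8
Denominator: p * A * t = 4.2 * 16.3 * 1.74 = 119.1204
P = 22393.8 / 119.1204 = 187.9930

Final answer: 187.9930


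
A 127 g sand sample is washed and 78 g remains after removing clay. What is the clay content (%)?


Formula: Clay% = (W_total - W_washed) / W_total * 100
Clay mass = 127 - 78 = 49 g
Clay% = 49 / 127 * 100 = 38.5827%


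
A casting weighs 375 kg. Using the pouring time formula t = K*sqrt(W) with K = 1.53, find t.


Formula: t = K * sqrt(W)
sqrt(W) = sqrt(375) = 19.36492
t = 1.53 * 19.36492 = 29.6283 s

29.6283 s


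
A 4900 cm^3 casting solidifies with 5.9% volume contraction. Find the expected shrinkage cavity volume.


Formula: V_shrink = V_casting * shrinkage_pct / 100
V_shrink = 4900 cm^3 * 5.9 / 100 = 289.1000 cm^3

289.1000 cm^3


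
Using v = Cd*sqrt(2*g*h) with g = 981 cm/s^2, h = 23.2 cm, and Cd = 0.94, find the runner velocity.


Formula: v = Cd * sqrt(2 * g * h)  (Torricelli with discharge coefficient)
2*g*h = 2 * 981 * 23.2 = 45518.4 cm^2/s^2
sqrt(45518.4) = 213.35042 cm/s
v = 0.94 * 213.35042 = 200.5494 cm/s

Final answer: 200.5494 cm/s


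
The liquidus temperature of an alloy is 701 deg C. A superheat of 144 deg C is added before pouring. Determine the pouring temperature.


Formula: T_pour = T_melt + Superheat
T_pour = 701 + 144 = 845 deg C

Answer: 845 deg C


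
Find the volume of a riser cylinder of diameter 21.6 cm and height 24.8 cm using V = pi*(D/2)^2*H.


Formula: V = pi * (D/2)^2 * H  (cylinder volume)
Radius = D/2 = 21.6/2 = 10.8 cm
V = pi * 10.8^2 * 24.8 = 9087.5971 cm^3


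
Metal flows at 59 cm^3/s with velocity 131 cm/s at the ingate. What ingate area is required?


Formula: A_ingate = Q / v  (continuity equation)
A = 59 cm^3/s / 131 cm/s = 0.4504 cm^2

Answer: 0.4504 cm^2


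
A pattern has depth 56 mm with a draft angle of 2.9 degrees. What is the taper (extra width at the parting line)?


Formula: taper = depth * tan(draft_angle)
tan(2.9 deg) = 0.0506578
taper = 56 mm * 0.0506578 = 2.8368 mm

Answer: 2.8368 mm


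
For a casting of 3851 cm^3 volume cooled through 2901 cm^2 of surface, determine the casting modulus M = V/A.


Formula: Casting Modulus M = V / A
M = 3851 cm^3 / 2901 cm^2 = 1.3275 cm


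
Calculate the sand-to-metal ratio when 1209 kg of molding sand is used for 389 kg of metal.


Formula: Sand-to-Metal Ratio = W_sand / W_metal
Ratio = 1209 kg / 389 kg = 3.1080

Final answer: 3.1080


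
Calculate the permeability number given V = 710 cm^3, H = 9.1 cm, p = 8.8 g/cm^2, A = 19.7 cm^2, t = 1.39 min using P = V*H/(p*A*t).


Formula: Permeability Number P = (V * H) / (p * A * t)
Numerator: V * H = 710 * 9.1 = 6461.0
Denominator: p * A * t = 8.8 * 19.7 * 1.39 = 240.9704
P = 6461.0 / 240.9704 = 26.8124

Answer: 26.8124


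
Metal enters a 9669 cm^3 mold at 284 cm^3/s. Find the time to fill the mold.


Formula: t_fill = V_mold / Q_flow
t = 9669 cm^3 / 284 cm^3/s = 34.0458 s


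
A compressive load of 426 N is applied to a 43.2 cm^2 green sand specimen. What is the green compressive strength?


Formula: Compressive Strength = Force / Area
Strength = 426 N / 43.2 cm^2 = 9.8611 N/cm^2

Answer: 9.8611 N/cm^2


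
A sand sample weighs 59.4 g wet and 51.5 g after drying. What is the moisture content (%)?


Formula: MC = (W_wet - W_dry) / W_wet * 100
Water mass = 59.4 - 51.5 = 7.9 g
MC = 7.9 / 59.4 * 100 = 13.2997%

Final answer: 13.2997%


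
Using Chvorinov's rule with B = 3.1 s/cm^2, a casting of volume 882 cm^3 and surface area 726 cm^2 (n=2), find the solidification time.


Formula: t_s = B * (V/A)^n  (Chvorinov's rule, n=2)
Modulus M = V/A = 882/726 = 1.214876 cm
M^2 = 1.214876^2 = 1.475924 cm^2
t_s = 3.1 * 1.475924 = 4.5754 s

Answer: 4.5754 s


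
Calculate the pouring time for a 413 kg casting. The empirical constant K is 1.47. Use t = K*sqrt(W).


Formula: t = K * sqrt(W)
sqrt(W) = sqrt(413) = 20.32240
t = 1.47 * 20.32240 = 29.8739 s

29.8739 s


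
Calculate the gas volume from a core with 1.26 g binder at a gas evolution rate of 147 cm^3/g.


Formula: V_gas = W_binder * gas_evolution_rate
V = 1.26 g * 147 cm^3/g = 185.2200 cm^3

Final answer: 185.2200 cm^3


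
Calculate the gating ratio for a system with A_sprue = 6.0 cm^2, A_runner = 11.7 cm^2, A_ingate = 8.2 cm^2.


Sprue:Runner:Ingate = 1 : 11.7/6.0 : 8.2/6.0 = 1:1.95:1.37


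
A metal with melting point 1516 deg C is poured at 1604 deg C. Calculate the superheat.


Formula: Superheat = T_pour - T_melt
Superheat = 1604 - 1516 = 88 deg C

88 deg C


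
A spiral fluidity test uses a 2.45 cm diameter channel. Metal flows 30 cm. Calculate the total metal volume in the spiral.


Formula: V = pi * (d/2)^2 * L  (cylinder volume)
Radius = 2.45/2 = 1.225 cm
V = pi * 1.225^2 * 30 = 141.4306 cm^3


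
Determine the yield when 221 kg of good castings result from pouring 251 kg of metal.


Formula: Casting Yield = (W_good / W_total) * 100
Yield = (221 kg / 251 kg) * 100 = 88.0478%


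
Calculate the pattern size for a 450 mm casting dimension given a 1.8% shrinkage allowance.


Formula: L_pattern = L_casting * (1 + shrinkage_rate/100)
Shrinkage factor = 1 + 1.8/100 = 1.018
L_pattern = 450 mm * 1.018 = 458.1000 mm

458.1000 mm


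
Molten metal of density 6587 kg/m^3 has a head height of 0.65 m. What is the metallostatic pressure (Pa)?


Formula: P = rho * g * h
rho * g = 6587 * 9.81 = 64618.47 N/m^3
P = 64618.47 * 0.65 = 42002.0055 Pa

Final answer: 42002.0055 Pa


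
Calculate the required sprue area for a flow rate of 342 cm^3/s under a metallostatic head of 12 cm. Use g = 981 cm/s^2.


Formula: v = sqrt(2*g*h), A = Q/v
Velocity: v = sqrt(2 * 981 * 12) = sqrt(23544) = 153.4405 cm/s
Sprue area: A = Q / v = 342 / 153.4405 = 2.2289 cm^2

Final answer: 2.2289 cm^2


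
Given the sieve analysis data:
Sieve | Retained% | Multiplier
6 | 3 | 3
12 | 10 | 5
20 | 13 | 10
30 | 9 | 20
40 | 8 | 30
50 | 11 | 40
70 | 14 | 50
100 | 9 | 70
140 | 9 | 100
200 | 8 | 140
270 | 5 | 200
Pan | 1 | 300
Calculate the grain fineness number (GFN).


Formula: GFN = sum(pct * multiplier) / sum(pct)
sum(pct * multiplier) = 5699
sum(pct) = 100
GFN = 5699 / 100 = 56.99

Answer: 56.99


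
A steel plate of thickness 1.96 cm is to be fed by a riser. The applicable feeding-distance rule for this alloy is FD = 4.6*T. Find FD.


Formula: FD = 4.6 * T  (riser feeding-distance rule)
FD = 4.6 * 1.96 cm = 9.0160 cm

Final answer: 9.0160 cm


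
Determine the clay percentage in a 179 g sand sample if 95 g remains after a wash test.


Formula: Clay% = (W_total - W_washed) / W_total * 100
Clay mass = 179 - 95 = 84 g
Clay% = 84 / 179 * 100 = 46.9274%

Answer: 46.9274%


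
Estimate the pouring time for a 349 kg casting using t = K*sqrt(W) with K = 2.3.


Formula: t = K * sqrt(W)
sqrt(W) = sqrt(349) = 18.68154
t = 2.3 * 18.68154 = 42.9675 s


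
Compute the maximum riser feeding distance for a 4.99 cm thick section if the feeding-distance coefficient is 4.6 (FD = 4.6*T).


Formula: FD = 4.6 * T  (riser feeding-distance rule)
FD = 4.6 * 4.99 cm = 22.9540 cm

Answer: 22.9540 cm


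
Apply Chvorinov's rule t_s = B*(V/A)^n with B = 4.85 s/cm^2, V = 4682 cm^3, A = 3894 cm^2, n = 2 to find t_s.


Formula: t_s = B * (V/A)^n  (Chvorinov's rule, n=2)
Modulus M = V/A = 4682/3894 = 1.202363 cm
M^2 = 1.202363^2 = 1.445677 cm^2
t_s = 4.85 * 1.445677 = 7.0115 s

Answer: 7.0115 s


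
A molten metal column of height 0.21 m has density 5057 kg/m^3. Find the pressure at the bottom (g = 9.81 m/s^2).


Formula: P = rho * g * h
rho * g = 5057 * 9.81 = 49609.17 N/m^3
P = 49609.17 * 0.21 = 10417.9257 Pa

10417.9257 Pa


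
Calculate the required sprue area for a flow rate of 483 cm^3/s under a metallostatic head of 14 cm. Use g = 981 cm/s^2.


Formula: v = sqrt(2*g*h), A = Q/v
Velocity: v = sqrt(2 * 981 * 14) = sqrt(27468) = 165.7347 cm/s
Sprue area: A = Q / v = 483 / 165.7347 = 2.9143 cm^2

Final answer: 2.9143 cm^2


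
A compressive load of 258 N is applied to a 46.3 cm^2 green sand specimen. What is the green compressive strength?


Formula: Compressive Strength = Force / Area
Strength = 258 N / 46.3 cm^2 = 5.5724 N/cm^2

Answer: 5.5724 N/cm^2


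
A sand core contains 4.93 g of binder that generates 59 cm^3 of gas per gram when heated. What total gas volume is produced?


Formula: V_gas = W_binder * gas_evolution_rate
V = 4.93 g * 59 cm^3/g = 290.8700 cm^3

Final answer: 290.8700 cm^3


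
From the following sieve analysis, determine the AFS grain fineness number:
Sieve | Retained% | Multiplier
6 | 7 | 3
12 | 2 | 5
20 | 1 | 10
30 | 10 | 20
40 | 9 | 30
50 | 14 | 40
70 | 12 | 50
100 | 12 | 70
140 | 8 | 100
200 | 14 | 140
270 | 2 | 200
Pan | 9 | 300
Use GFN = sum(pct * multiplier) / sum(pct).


Formula: GFN = sum(pct * multiplier) / sum(pct)
sum(pct * multiplier) = 8371
sum(pct) = 100
GFN = 8371 / 100 = 83.71

83.71


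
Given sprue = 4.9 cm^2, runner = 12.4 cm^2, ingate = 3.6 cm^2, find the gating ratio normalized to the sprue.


Sprue:Runner:Ingate = 1 : 12.4/4.9 : 3.6/4.9 = 1:2.53:0.73


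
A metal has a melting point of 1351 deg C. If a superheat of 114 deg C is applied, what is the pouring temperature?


Formula: T_pour = T_melt + Superheat
T_pour = 1351 + 114 = 1465 deg C

Final answer: 1465 deg C


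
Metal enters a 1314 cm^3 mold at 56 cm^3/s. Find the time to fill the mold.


Formula: t_fill = V_mold / Q_flow
t = 1314 cm^3 / 56 cm^3/s = 23.4643 s


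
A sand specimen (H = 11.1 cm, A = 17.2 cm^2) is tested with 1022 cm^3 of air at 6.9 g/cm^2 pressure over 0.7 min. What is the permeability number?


Formula: Permeability Number P = (V * H) / (p * A * t)
Numerator: V * H = 1022 * 11.1 = 11344.2
Denominator: p * A * t = 6.9 * 17.2 * 0.7 = 83.076
P = 11344.2 / 83.076 = 136.5521

136.5521


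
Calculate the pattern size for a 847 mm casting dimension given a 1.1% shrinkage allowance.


Formula: L_pattern = L_casting * (1 + shrinkage_rate/100)
Shrinkage factor = 1 + 1.1/100 = 1.011
L_pattern = 847 mm * 1.011 = 856.3170 mm

Answer: 856.3170 mm


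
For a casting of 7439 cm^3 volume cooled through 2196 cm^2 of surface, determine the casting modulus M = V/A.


Formula: Casting Modulus M = V / A
M = 7439 cm^3 / 2196 cm^2 = 3.3875 cm

Answer: 3.3875 cm


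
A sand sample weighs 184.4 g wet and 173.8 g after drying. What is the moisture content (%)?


Formula: MC = (W_wet - W_dry) / W_wet * 100
Water mass = 184.4 - 173.8 = 10.6 g
MC = 10.6 / 184.4 * 100 = 5.7484%

Answer: 5.7484%


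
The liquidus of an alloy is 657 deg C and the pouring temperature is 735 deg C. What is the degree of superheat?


Formula: Superheat = T_pour - T_melt
Superheat = 735 - 657 = 78 deg C

78 deg C


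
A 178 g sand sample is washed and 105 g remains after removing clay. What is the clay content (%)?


Formula: Clay% = (W_total - W_washed) / W_total * 100
Clay mass = 178 - 105 = 73 g
Clay% = 73 / 178 * 100 = 41.0112%

Answer: 41.0112%


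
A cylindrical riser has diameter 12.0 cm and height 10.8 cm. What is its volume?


Formula: V = pi * (D/2)^2 * H  (cylinder volume)
Radius = D/2 = 12.0/2 = 6.0 cm
V = pi * 6.0^2 * 10.8 = 1221.4512 cm^3

1221.4512 cm^3


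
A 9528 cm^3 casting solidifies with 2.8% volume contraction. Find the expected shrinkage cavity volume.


Formula: V_shrink = V_casting * shrinkage_pct / 100
V_shrink = 9528 cm^3 * 2.8 / 100 = 266.7840 cm^3


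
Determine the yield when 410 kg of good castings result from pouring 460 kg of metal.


Formula: Casting Yield = (W_good / W_total) * 100
Yield = (410 kg / 460 kg) * 100 = 89.1304%

Final answer: 89.1304%


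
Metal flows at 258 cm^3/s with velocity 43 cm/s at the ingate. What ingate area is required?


Formula: A_ingate = Q / v  (continuity equation)
A = 258 cm^3/s / 43 cm/s = 6.0000 cm^2


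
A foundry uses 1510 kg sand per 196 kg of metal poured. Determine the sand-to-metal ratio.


Formula: Sand-to-Metal Ratio = W_sand / W_metal
Ratio = 1510 kg / 196 kg = 7.7041


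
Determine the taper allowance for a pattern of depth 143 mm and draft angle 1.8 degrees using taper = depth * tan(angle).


Formula: taper = depth * tan(draft_angle)
tan(1.8 deg) = 0.0314263
taper = 143 mm * 0.0314263 = 4.4940 mm


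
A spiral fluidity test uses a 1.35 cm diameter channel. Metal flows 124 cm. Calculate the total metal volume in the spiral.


Formula: V = pi * (d/2)^2 * L  (cylinder volume)
Radius = 1.35/2 = 0.675 cm
V = pi * 0.675^2 * 124 = 177.4921 cm^3

Final answer: 177.4921 cm^3


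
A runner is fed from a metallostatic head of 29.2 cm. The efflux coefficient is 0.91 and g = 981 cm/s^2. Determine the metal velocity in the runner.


Formula: v = Cd * sqrt(2 * g * h)  (Torricelli with discharge coefficient)
2*g*h = 2 * 981 * 29.2 = 57290.4 cm^2/s^2
sqrt(57290.4) = 239.35413 cm/s
v = 0.91 * 239.35413 = 217.8123 cm/s

Final answer: 217.8123 cm/s


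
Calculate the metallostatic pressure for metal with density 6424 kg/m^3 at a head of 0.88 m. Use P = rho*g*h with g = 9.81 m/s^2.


Formula: P = rho * g * h
rho * g = 6424 * 9.81 = 63019.44 N/m^3
P = 63019.44 * 0.88 = 55457.1072 Pa

Answer: 55457.1072 Pa


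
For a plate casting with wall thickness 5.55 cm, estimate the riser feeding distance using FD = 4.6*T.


Formula: FD = 4.6 * T  (riser feeding-distance rule)
FD = 4.6 * 5.55 cm = 25.5300 cm


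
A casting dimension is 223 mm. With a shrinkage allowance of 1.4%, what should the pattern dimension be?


Formula: L_pattern = L_casting * (1 + shrinkage_rate/100)
Shrinkage factor = 1 + 1.4/100 = 1.014
L_pattern = 223 mm * 1.014 = 226.1220 mm


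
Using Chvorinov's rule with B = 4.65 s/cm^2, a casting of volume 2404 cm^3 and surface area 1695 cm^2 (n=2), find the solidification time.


Formula: t_s = B * (V/A)^n  (Chvorinov's rule, n=2)
Modulus M = V/A = 2404/1695 = 1.418289 cm
M^2 = 1.418289^2 = 2.011544 cm^2
t_s = 4.65 * 2.011544 = 9.3537 s


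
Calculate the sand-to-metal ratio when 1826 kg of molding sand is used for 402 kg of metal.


Formula: Sand-to-Metal Ratio = W_sand / W_metal
Ratio = 1826 kg / 402 kg = 4.5423

4.5423


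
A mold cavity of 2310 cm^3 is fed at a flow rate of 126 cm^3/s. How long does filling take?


Formula: t_fill = V_mold / Q_flow
t = 2310 cm^3 / 126 cm^3/s = 18.3333 s

Answer: 18.3333 s


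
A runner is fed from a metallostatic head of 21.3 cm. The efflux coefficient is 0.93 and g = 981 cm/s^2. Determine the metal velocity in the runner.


Formula: v = Cd * sqrt(2 * g * h)  (Torricelli with discharge coefficient)
2*g*h = 2 * 981 * 21.3 = 41790.6 cm^2/s^2
sqrt(41790.6) = 204.42749 cm/s
v = 0.93 * 204.42749 = 190.1176 cm/s

Final answer: 190.1176 cm/s


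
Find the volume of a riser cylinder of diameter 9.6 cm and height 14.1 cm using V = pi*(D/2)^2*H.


Formula: V = pi * (D/2)^2 * H  (cylinder volume)
Radius = D/2 = 9.6/2 = 4.8 cm
V = pi * 4.8^2 * 14.1 = 1020.5904 cm^3

1020.5904 cm^3


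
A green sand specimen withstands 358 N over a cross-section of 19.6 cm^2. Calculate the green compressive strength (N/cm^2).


Formula: Compressive Strength = Force / Area
Strength = 358 N / 19.6 cm^2 = 18.2653 N/cm^2

Answer: 18.2653 N/cm^2


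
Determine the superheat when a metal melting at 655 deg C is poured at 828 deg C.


Formula: Superheat = T_pour - T_melt
Superheat = 828 - 655 = 173 deg C


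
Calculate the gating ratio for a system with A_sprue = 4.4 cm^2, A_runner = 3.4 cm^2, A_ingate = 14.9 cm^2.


Sprue:Runner:Ingate = 1 : 3.4/4.4 : 14.9/4.4 = 1:0.77:3.39

Answer: 1:0.77:3.39


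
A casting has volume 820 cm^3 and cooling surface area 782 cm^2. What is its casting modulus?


Formula: Casting Modulus M = V / A
M = 820 cm^3 / 782 cm^2 = 1.0486 cm

Final answer: 1.0486 cm


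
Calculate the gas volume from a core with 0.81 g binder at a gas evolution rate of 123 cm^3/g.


Formula: V_gas = W_binder * gas_evolution_rate
V = 0.81 g * 123 cm^3/g = 99.6300 cm^3

99.6300 cm^3


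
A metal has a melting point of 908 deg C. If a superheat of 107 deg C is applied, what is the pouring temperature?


Formula: T_pour = T_melt + Superheat
T_pour = 908 + 107 = 1015 deg C

1015 deg C


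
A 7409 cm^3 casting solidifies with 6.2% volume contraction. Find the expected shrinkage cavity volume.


Formula: V_shrink = V_casting * shrinkage_pct / 100
V_shrink = 7409 cm^3 * 6.2 / 100 = 459.3580 cm^3


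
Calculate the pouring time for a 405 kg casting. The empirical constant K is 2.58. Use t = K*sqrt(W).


Formula: t = K * sqrt(W)
sqrt(W) = sqrt(405) = 20.12461
t = 2.58 * 20.12461 = 51.9215 s

Answer: 51.9215 s


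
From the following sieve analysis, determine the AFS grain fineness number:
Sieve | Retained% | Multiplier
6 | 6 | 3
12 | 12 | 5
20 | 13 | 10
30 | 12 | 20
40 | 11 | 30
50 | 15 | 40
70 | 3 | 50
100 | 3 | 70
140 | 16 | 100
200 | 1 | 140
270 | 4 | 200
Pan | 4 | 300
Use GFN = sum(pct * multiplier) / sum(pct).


Formula: GFN = sum(pct * multiplier) / sum(pct)
sum(pct * multiplier) = 5478
sum(pct) = 100
GFN = 5478 / 100 = 54.78

54.78


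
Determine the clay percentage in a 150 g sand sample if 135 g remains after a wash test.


Formula: Clay% = (W_total - W_washed) / W_total * 100
Clay mass = 150 - 135 = 15 g
Clay% = 15 / 150 * 100 = 10.0000%

Final answer: 10.0000%


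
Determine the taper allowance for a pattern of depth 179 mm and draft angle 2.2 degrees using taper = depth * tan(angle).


Formula: taper = depth * tan(draft_angle)
tan(2.2 deg) = 0.0384161
taper = 179 mm * 0.0384161 = 6.8765 mm

Answer: 6.8765 mm


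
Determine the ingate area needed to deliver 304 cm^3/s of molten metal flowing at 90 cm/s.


Formula: A_ingate = Q / v  (continuity equation)
A = 304 cm^3/s / 90 cm/s = 3.3778 cm^2


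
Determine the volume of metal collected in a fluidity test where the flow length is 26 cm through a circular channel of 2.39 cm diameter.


Formula: V = pi * (d/2)^2 * L  (cylinder volume)
Radius = 2.39/2 = 1.195 cm
V = pi * 1.195^2 * 26 = 116.6431 cm^3

Final answer: 116.6431 cm^3


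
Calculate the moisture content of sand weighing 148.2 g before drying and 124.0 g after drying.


Formula: MC = (W_wet - W_dry) / W_wet * 100
Water mass = 148.2 - 124.0 = 24.2 g
MC = 24.2 / 148.2 * 100 = 16.3293%


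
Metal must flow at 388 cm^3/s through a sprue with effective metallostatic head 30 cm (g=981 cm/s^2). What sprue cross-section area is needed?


Formula: v = sqrt(2*g*h), A = Q/v
Velocity: v = sqrt(2 * 981 * 30) = sqrt(58860) = 242.6108 cm/s
Sprue area: A = Q / v = 388 / 242.6108 = 1.5993 cm^2

1.5993 cm^2


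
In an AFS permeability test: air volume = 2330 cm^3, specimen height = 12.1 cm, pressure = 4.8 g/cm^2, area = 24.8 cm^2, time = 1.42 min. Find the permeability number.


Formula: Permeability Number P = (V * H) / (p * A * t)
Numerator: V * H = 2330 * 12.1 = 28193.0
Denominator: p * A * t = 4.8 * 24.8 * 1.42 = 169.0368
P = 28193.0 / 169.0368 = 166.7862

Final answer: 166.7862


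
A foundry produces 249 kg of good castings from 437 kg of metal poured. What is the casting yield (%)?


Formula: Casting Yield = (W_good / W_total) * 100
Yield = (249 kg / 437 kg) * 100 = 56.9794%


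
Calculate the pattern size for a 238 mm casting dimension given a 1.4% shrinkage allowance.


Formula: L_pattern = L_casting * (1 + shrinkage_rate/100)
Shrinkage factor = 1 + 1.4/100 = 1.014
L_pattern = 238 mm * 1.014 = 241.3320 mm

Final answer: 241.3320 mm


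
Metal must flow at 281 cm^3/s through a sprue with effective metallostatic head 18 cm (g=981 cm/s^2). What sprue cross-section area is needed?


Formula: v = sqrt(2*g*h), A = Q/v
Velocity: v = sqrt(2 * 981 * 18) = sqrt(35316) = 187.9255 cm/s
Sprue area: A = Q / v = 281 / 187.9255 = 1.4953 cm^2

1.4953 cm^2


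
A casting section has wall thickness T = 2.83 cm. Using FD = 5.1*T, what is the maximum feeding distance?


Formula: FD = 5.1 * T  (riser feeding-distance rule)
FD = 5.1 * 2.83 cm = 14.4330 cm


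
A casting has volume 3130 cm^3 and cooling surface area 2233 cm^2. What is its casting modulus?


Formula: Casting Modulus M = V / A
M = 3130 cm^3 / 2233 cm^2 = 1.4017 cm

Answer: 1.4017 cm


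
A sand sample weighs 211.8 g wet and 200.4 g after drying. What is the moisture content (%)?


Formula: MC = (W_wet - W_dry) / W_wet * 100
Water mass = 211.8 - 200.4 = 11.4 g
MC = 11.4 / 211.8 * 100 = 5.3824%

5.3824%


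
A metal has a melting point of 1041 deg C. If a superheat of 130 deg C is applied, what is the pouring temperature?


Formula: T_pour = T_melt + Superheat
T_pour = 1041 + 130 = 1171 deg C

1171 deg C


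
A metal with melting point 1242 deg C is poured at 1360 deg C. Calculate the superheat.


Formula: Superheat = T_pour - T_melt
Superheat = 1360 - 1242 = 118 deg C


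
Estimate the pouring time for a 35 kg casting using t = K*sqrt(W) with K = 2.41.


Formula: t = K * sqrt(W)
sqrt(W) = sqrt(35) = 5.91608
t = 2.41 * 5.91608 = 14.2578 s

Answer: 14.2578 s


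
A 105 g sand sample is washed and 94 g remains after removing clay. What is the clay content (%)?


Formula: Clay% = (W_total - W_washed) / W_total * 100
Clay mass = 105 - 94 = 11 g
Clay% = 11 / 105 * 100 = 10.4762%


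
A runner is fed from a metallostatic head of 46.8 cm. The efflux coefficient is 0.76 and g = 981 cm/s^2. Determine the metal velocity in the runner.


Formula: v = Cd * sqrt(2 * g * h)  (Torricelli with discharge coefficient)
2*g*h = 2 * 981 * 46.8 = 91821.6 cm^2/s^2
sqrt(91821.6) = 303.02079 cm/s
v = 0.76 * 303.02079 = 230.2958 cm/s

Final answer: 230.2958 cm/s


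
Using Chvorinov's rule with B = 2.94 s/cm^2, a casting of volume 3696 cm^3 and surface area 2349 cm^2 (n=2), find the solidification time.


Formula: t_s = B * (V/A)^n  (Chvorinov's rule, n=2)
Modulus M = V/A = 3696/2349 = 1.573436 cm
M^2 = 1.573436^2 = 2.475701 cm^2
t_s = 2.94 * 2.475701 = 7.2786 s

Final answer: 7.2786 s


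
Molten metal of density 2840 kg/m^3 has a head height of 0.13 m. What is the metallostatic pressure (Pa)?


Formula: P = rho * g * h
rho * g = 2840 * 9.81 = 27860.4 N/m^3
P = 27860.4 * 0.13 = 3621.8520 Pa

Answer: 3621.8520 Pa


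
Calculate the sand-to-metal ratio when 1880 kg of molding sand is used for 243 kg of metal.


Formula: Sand-to-Metal Ratio = W_sand / W_metal
Ratio = 1880 kg / 243 kg = 7.7366

Answer: 7.7366


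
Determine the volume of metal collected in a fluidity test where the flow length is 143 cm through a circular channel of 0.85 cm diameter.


Formula: V = pi * (d/2)^2 * L  (cylinder volume)
Radius = 0.85/2 = 0.425 cm
V = pi * 0.425^2 * 143 = 81.1454 cm^3

Answer: 81.1454 cm^3


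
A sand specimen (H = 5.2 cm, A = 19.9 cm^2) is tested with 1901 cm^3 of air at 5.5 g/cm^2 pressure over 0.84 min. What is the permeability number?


Formula: Permeability Number P = (V * H) / (p * A * t)
Numerator: V * H = 1901 * 5.2 = 9885.2
Denominator: p * A * t = 5.5 * 19.9 * 0.84 = 91.938
P = 9885.2 / 91.938 = 107.5203

Answer: 107.5203


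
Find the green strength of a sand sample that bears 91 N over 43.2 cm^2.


Formula: Compressive Strength = Force / Area
Strength = 91 N / 43.2 cm^2 = 2.1065 N/cm^2

2.1065 N/cm^2


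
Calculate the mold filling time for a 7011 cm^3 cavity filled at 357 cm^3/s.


Formula: t_fill = V_mold / Q_flow
t = 7011 cm^3 / 357 cm^3/s = 19.6387 s

Final answer: 19.6387 s


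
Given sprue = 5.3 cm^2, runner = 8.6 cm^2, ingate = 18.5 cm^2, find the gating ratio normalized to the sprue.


Sprue:Runner:Ingate = 1 : 8.6/5.3 : 18.5/5.3 = 1:1.62:3.49


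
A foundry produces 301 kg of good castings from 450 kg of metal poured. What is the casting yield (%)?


Formula: Casting Yield = (W_good / W_total) * 100
Yield = (301 kg / 450 kg) * 100 = 66.8889%


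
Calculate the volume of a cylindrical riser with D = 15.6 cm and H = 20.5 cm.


Formula: V = pi * (D/2)^2 * H  (cylinder volume)
Radius = D/2 = 15.6/2 = 7.8 cm
V = pi * 7.8^2 * 20.5 = 3918.2572 cm^3

Answer: 3918.2572 cm^3


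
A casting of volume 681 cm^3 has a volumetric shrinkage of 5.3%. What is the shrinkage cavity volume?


Formula: V_shrink = V_casting * shrinkage_pct / 100
V_shrink = 681 cm^3 * 5.3 / 100 = 36.0930 cm^3

Final answer: 36.0930 cm^3


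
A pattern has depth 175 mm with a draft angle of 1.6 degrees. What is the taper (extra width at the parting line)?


Formula: taper = depth * tan(draft_angle)
tan(1.6 deg) = 0.0279325
taper = 175 mm * 0.0279325 = 4.8882 mm

Answer: 4.8882 mm


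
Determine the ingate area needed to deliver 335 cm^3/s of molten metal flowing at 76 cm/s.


Formula: A_ingate = Q / v  (continuity equation)
A = 335 cm^3/s / 76 cm/s = 4.4079 cm^2

Final answer: 4.4079 cm^2


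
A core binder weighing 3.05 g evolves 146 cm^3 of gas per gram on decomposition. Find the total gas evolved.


Formula: V_gas = W_binder * gas_evolution_rate
V = 3.05 g * 146 cm^3/g = 445.3000 cm^3

Final answer: 445.3000 cm^3


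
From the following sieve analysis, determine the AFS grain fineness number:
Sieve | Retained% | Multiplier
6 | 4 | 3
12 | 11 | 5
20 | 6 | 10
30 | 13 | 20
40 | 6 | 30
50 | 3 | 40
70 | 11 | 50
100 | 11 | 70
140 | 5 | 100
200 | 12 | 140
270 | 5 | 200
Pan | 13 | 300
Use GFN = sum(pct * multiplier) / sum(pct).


Formula: GFN = sum(pct * multiplier) / sum(pct)
sum(pct * multiplier) = 9087
sum(pct) = 100
GFN = 9087 / 100 = 90.87


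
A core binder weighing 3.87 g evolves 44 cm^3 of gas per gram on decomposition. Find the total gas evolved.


Formula: V_gas = W_binder * gas_evolution_rate
V = 3.87 g * 44 cm^3/g = 170.2800 cm^3


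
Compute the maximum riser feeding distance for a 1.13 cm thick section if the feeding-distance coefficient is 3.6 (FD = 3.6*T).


Formula: FD = 3.6 * T  (riser feeding-distance rule)
FD = 3.6 * 1.13 cm = 4.0680 cm

Final answer: 4.0680 cm


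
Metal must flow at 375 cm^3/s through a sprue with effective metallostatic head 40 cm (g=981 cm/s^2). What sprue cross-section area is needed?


Formula: v = sqrt(2*g*h), A = Q/v
Velocity: v = sqrt(2 * 981 * 40) = sqrt(78480) = 280.1428 cm/s
Sprue area: A = Q / v = 375 / 280.1428 = 1.3386 cm^2

1.3386 cm^2


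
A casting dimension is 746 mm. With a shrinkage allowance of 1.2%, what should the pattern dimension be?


Formula: L_pattern = L_casting * (1 + shrinkage_rate/100)
Shrinkage factor = 1 + 1.2/100 = 1.012
L_pattern = 746 mm * 1.012 = 754.9520 mm

Answer: 754.9520 mm


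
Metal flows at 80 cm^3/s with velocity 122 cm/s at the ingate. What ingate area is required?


Formula: A_ingate = Q / v  (continuity equation)
A = 80 cm^3/s / 122 cm/s = 0.6557 cm^2


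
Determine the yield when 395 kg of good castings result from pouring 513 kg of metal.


Formula: Casting Yield = (W_good / W_total) * 100
Yield = (395 kg / 513 kg) * 100 = 76.9981%

76.9981%


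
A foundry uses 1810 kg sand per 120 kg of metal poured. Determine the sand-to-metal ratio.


Formula: Sand-to-Metal Ratio = W_sand / W_metal
Ratio = 1810 kg / 120 kg = 15.0833

Answer: 15.0833


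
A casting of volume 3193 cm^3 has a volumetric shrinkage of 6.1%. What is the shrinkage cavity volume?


Formula: V_shrink = V_casting * shrinkage_pct / 100
V_shrink = 3193 cm^3 * 6.1 / 100 = 194.7730 cm^3


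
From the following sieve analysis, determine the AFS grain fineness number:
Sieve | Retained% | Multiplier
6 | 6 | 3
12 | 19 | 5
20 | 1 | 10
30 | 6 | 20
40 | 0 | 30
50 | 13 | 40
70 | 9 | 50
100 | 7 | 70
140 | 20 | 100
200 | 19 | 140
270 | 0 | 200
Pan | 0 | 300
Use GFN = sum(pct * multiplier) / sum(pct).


Formula: GFN = sum(pct * multiplier) / sum(pct)
sum(pct * multiplier) = 6363
sum(pct) = 100
GFN = 6363 / 100 = 63.63


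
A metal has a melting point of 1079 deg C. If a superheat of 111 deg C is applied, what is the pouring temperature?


Formula: T_pour = T_melt + Superheat
T_pour = 1079 + 111 = 1190 deg C


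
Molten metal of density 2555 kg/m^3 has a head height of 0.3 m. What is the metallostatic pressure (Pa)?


Formula: P = rho * g * h
rho * g = 2555 * 9.81 = 25064.55 N/m^3
P = 25064.55 * 0.3 = 7519.3650 Pa

Final answer: 7519.3650 Pa


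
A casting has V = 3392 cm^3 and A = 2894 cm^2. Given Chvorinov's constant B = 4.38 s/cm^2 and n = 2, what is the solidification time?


Formula: t_s = B * (V/A)^n  (Chvorinov's rule, n=2)
Modulus M = V/A = 3392/2894 = 1.172080 cm
M^2 = 1.172080^2 = 1.373772 cm^2
t_s = 4.38 * 1.373772 = 6.0171 s

6.0171 s


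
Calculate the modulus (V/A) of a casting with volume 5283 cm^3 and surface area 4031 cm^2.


Formula: Casting Modulus M = V / A
M = 5283 cm^3 / 4031 cm^2 = 1.3106 cm

1.3106 cm


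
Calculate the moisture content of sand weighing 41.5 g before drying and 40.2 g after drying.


Formula: MC = (W_wet - W_dry) / W_wet * 100
Water mass = 41.5 - 40.2 = 1.3 g
MC = 1.3 / 41.5 * 100 = 3.1325%


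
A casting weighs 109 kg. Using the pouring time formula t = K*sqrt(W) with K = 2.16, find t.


Formula: t = K * sqrt(W)
sqrt(W) = sqrt(109) = 10.44031
t = 2.16 * 10.44031 = 22.5511 s

Final answer: 22.5511 s


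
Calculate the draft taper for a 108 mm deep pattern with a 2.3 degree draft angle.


Formula: taper = depth * tan(draft_angle)
tan(2.3 deg) = 0.0401641
taper = 108 mm * 0.0401641 = 4.3377 mm

4.3377 mm


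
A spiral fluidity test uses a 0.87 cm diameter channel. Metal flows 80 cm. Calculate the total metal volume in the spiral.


Formula: V = pi * (d/2)^2 * L  (cylinder volume)
Radius = 0.87/2 = 0.435 cm
V = pi * 0.435^2 * 80 = 47.5574 cm^3


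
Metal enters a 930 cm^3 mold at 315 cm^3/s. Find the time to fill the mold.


Formula: t_fill = V_mold / Q_flow
t = 930 cm^3 / 315 cm^3/s = 2.9524 s

2.9524 s


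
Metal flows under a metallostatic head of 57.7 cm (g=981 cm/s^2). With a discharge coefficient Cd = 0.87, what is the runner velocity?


Formula: v = Cd * sqrt(2 * g * h)  (Torricelli with discharge coefficient)
2*g*h = 2 * 981 * 57.7 = 113207.4 cm^2/s^2
sqrt(113207.4) = 336.46307 cm/s
v = 0.87 * 336.46307 = 292.7229 cm/s

Final answer: 292.7229 cm/s


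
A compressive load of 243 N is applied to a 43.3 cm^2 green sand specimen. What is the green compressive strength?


Formula: Compressive Strength = Force / Area
Strength = 243 N / 43.3 cm^2 = 5.6120 N/cm^2


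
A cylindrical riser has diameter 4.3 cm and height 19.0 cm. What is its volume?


Formula: V = pi * (D/2)^2 * H  (cylinder volume)
Radius = D/2 = 4.3/2 = 2.15 cm
V = pi * 2.15^2 * 19.0 = 275.9182 cm^3

Answer: 275.9182 cm^3


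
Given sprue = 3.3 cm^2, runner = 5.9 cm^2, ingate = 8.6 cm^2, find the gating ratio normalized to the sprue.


Sprue:Runner:Ingate = 1 : 5.9/3.3 : 8.6/3.3 = 1:1.79:2.61

Final answer: 1:1.79:2.61


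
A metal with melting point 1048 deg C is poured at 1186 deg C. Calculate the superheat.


Formula: Superheat = T_pour - T_melt
Superheat = 1186 - 1048 = 138 deg C

138 deg C


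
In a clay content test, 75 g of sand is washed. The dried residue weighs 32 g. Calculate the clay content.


Formula: Clay% = (W_total - W_washed) / W_total * 100
Clay mass = 75 - 32 = 43 g
Clay% = 43 / 75 * 100 = 57.3333%

Answer: 57.3333%


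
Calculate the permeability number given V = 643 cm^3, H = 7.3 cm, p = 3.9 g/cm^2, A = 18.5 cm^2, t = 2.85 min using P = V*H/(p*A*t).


Formula: Permeability Number P = (V * H) / (p * A * t)
Numerator: V * H = 643 * 7.3 = 4693.9
Denominator: p * A * t = 3.9 * 18.5 * 2.85 = 205.6275
P = 4693.9 / 205.6275 = 22.8272

22.8272
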